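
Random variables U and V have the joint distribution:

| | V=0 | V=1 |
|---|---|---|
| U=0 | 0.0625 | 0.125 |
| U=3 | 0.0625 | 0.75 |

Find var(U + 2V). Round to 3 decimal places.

2.277

E[U] = 2.4375,  E[V] = 0.875,  E[UV] = 2.25
var(U) = 7.3125 − (2.4375)² = 1.37109375;  var(V) = 0.875 − (0.875)² = 0.109375
Cov(U,V) = 2.25 − (2.4375)(0.875) = 0.1171875
var(U + 2V) = (1)²·1.37109375 + (2)²·0.109375 + 2·(1)·(2)·0.1171875 = 2.27734375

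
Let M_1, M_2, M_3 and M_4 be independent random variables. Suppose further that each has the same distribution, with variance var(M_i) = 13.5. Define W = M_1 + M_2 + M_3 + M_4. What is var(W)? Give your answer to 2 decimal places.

54.00

By independence, var(W) = (1)²var(M_1) + (1)²var(M_2) + (1)²var(M_3) + (1)²var(M_4)
= (1)²·13.5 + (1)²·13.5 + (1)²·13.5 + (1)²·13.5 = 54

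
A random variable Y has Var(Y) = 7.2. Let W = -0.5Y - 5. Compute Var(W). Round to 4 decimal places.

Var(-0.5Y - 5) = (-0.5)²·Var(Y) = 0.25·7.2 = 1.8

1.8000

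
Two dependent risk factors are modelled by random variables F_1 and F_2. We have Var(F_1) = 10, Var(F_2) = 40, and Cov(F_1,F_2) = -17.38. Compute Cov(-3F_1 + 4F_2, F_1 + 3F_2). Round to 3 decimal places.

536.900

Cov(-3F_1 + 4F_2, F_1 + 3F_2) = (-3)(1)Var(F_1) + (4)(3)Var(F_2) + [(-3)(3) + (4)(1)]Cov(F_1,F_2)
= -3·10 + 12·40 + -5·-17.38 = 536.9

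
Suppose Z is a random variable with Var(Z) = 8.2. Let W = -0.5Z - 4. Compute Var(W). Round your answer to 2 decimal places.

Var(-0.5Z - 4) = (-0.5)²·Var(Z) = 0.25·8.2 = 2.05

2.05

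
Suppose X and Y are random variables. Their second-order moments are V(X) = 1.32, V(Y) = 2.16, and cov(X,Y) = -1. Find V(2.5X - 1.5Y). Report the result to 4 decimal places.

20.6100

V(2.5X - 1.5Y) = (2.5)²·V(X) + (-1.5)²·V(Y) + 2·(2.5)·(-1.5)·cov(X,Y)
= 6.25·1.32 + 2.25·2.16 + -7.5·-1 = 20.61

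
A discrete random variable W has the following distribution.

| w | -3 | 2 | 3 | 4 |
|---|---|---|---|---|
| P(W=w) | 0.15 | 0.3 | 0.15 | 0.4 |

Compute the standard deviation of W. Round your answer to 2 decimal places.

2.34

E[W] = (-3)(0.15) + (2)(0.3) + (3)(0.15) + (4)(0.4) = 2.2
E[W²] = (-3)²(0.15) + (2)²(0.3) + (3)²(0.15) + (4)²(0.4) = 10.3
V(W) = E[W²] − (E[W])² = 10.3 − (2.2)² = 5.46
sd(W) = √5.46 ≈ 2.34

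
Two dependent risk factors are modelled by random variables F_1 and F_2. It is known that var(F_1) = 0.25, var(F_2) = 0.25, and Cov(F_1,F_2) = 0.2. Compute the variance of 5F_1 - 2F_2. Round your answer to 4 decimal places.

3.2500

var(5F_1 - 2F_2) = (5)²·var(F_1) + (-2)²·var(F_2) + 2·(5)·(-2)·Cov(F_1,F_2)
= 25·0.25 + 4·0.25 + -20·0.2 = 3.25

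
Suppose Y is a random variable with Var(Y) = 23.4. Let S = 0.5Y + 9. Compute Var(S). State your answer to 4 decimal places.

5.8500

Var(0.5Y + 9) = (0.5)²·Var(Y) = 0.25·23.4 = 5.85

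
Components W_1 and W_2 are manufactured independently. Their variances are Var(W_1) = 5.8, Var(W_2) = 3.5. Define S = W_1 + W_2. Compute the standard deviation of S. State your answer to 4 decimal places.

By independence, Var(S) = (1)²Var(W_1) + (1)²Var(W_2)
= (1)²·5.8 + (1)²·3.5 = 9.3
SD(S) = √9.3 ≈ 3.0496

3.0496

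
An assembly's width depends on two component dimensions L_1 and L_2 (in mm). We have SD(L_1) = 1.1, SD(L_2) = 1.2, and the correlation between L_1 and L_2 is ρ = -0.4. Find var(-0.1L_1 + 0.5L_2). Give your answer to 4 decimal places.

var(L_1) = (1.1)² = 1.21;  var(L_2) = (1.2)² = 1.44
cov(L_1,L_2) = ρ·SD(L_1)·SD(L_2) = -0.4·1.1·1.2 = -0.528
var(-0.1L_1 + 0.5L_2) = (-0.1)²·var(L_1) + (0.5)²·var(L_2) + 2·(-0.1)·(0.5)·cov(L_1,L_2)
= 0.01·1.21 + 0.25·1.44 + -0.1·-0.528 = 0.4249

0.4249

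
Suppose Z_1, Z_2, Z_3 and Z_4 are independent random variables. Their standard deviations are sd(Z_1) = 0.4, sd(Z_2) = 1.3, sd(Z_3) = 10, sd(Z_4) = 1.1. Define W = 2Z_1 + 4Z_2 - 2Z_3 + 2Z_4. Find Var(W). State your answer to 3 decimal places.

Var(Z_1) = 0.16, Var(Z_2) = 1.69, Var(Z_3) = 100, Var(Z_4) = 1.21
By independence, Var(W) = (2)²Var(Z_1) + (4)²Var(Z_2) + (-2)²Var(Z_3) + (2)²Var(Z_4)
= (2)²·0.16 + (4)²·1.69 + (-2)²·100 + (2)²·1.21 = 432.52

432.520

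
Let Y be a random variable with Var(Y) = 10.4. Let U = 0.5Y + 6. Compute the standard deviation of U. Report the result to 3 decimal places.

Var(0.5Y + 6) = (0.5)²·10.4 = 2.6
sd(U) = √2.6 ≈ 1.612

1.612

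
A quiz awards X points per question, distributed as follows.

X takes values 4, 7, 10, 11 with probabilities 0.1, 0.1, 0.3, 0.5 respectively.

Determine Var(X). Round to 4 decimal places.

4.8400

E[X] = (4)(0.1) + (7)(0.1) + (10)(0.3) + (11)(0.5) = 9.6
E[X²] = (4)²(0.1) + (7)²(0.1) + (10)²(0.3) + (11)²(0.5) = 97
Var(X) = E[X²] − (E[X])² = 97 − (9.6)² = 4.84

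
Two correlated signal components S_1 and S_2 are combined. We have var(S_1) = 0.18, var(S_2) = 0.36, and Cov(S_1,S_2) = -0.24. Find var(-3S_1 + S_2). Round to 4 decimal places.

3.4200

var(-3S_1 + S_2) = (-3)²·var(S_1) + (1)²·var(S_2) + 2·(-3)·(1)·Cov(S_1,S_2)
= 9·0.18 + 1·0.36 + -6·-0.24 = 3.42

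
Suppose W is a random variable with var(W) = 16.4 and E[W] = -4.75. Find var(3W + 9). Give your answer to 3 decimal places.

147.600

var(3W + 9) = (3)²·var(W) = 9·16.4 = 147.6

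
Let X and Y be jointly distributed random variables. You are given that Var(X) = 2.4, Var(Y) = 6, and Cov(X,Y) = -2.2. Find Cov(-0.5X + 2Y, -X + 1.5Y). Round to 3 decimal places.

25.250

Cov(-0.5X + 2Y, -X + 1.5Y) = (-0.5)(-1)Var(X) + (2)(1.5)Var(Y) + [(-0.5)(1.5) + (2)(-1)]Cov(X,Y)
= 0.5·2.4 + 3·6 + -2.75·-2.2 = 25.25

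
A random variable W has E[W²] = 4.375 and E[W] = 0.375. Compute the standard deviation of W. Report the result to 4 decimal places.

2.0578

V(W) = 4.375 − (0.375)² = 4.234375
SD(W) = √4.234375 ≈ 2.0578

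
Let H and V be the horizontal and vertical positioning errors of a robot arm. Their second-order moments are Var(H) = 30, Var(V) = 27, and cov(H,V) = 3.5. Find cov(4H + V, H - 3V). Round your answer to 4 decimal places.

cov(4H + V, H - 3V) = (4)(1)Var(H) + (1)(-3)Var(V) + [(4)(-3) + (1)(1)]cov(H,V)
= 4·30 + -3·27 + -11·3.5 = 0.5

0.5000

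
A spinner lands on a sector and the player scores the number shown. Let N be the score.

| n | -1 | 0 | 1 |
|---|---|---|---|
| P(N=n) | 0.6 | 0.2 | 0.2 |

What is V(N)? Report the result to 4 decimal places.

E[N] = (-1)(0.6) + (0)(0.2) + (1)(0.2) = -0.4
E[N²] = (-1)²(0.6) + (0)²(0.2) + (1)²(0.2) = 0.8
V(N) = E[N²] − (E[N])² = 0.8 − (-0.4)² = 0.64

0.6400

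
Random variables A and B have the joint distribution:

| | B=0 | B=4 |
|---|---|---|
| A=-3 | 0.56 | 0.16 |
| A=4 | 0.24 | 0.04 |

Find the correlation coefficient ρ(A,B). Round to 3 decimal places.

E[A] = -1.04,  E[B] = 0.8
E[AB] = -1.28
Cov(A,B) = E[AB] − E[A]E[B] = -1.28 − (-1.04)(0.8) = -0.448
Var(A) = 9.8784,  Var(B) = 2.56
ρ = -0.448 / √(9.8784·2.56) ≈ -0.089

-0.089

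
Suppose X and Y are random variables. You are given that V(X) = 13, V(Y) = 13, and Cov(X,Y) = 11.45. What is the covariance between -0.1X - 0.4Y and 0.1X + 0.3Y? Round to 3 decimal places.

Cov(-0.1X - 0.4Y, 0.1X + 0.3Y) = (-0.1)(0.1)V(X) + (-0.4)(0.3)V(Y) + [(-0.1)(0.3) + (-0.4)(0.1)]Cov(X,Y)
= -0.01·13 + -0.12·13 + -0.07·11.45 = -2.4915

-2.492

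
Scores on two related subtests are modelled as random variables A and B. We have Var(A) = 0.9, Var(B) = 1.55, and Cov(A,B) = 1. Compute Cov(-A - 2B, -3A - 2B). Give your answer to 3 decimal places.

Cov(-A - 2B, -3A - 2B) = (-1)(-3)Var(A) + (-2)(-2)Var(B) + [(-1)(-2) + (-2)(-3)]Cov(A,B)
= 3·0.9 + 4·1.55 + 8·1 = 16.9

16.900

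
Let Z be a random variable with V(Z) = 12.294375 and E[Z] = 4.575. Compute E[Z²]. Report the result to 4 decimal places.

33.2250

E[Z²] = V(Z) + (E[Z])² = 12.294375 + (4.575)² = 33.225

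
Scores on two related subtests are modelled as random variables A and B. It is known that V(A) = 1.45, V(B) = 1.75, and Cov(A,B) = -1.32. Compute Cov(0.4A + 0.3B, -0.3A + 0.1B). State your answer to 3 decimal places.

Cov(0.4A + 0.3B, -0.3A + 0.1B) = (0.4)(-0.3)V(A) + (0.3)(0.1)V(B) + [(0.4)(0.1) + (0.3)(-0.3)]Cov(A,B)
= -0.12·1.45 + 0.03·1.75 + -0.05·-1.32 = -0.0555

-0.056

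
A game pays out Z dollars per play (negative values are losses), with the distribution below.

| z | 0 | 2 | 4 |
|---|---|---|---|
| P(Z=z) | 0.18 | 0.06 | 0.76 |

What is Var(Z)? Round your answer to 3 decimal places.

E[Z] = (0)(0.18) + (2)(0.06) + (4)(0.76) = 3.16
E[Z²] = (0)²(0.18) + (2)²(0.06) + (4)²(0.76) = 12.4
Var(Z) = E[Z²] − (E[Z])² = 12.4 − (3.16)² = 2.4144

2.414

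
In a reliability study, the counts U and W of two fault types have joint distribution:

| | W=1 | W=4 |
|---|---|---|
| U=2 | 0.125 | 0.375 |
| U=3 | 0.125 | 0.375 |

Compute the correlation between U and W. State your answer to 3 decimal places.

0.000

E[U] = 2.5,  E[W] = 3.25
E[UW] = 8.125
Cov(U,W) = E[UW] − E[U]E[W] = 8.125 − (2.5)(3.25) = 0
Var(U) = 0.25,  Var(W) = 1.6875
ρ = 0 / √(0.25·1.6875) ≈ 0.000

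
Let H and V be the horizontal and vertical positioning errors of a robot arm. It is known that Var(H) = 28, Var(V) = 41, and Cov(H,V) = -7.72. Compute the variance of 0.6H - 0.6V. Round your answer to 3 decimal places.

Var(0.6H - 0.6V) = (0.6)²·Var(H) + (-0.6)²·Var(V) + 2·(0.6)·(-0.6)·Cov(H,V)
= 0.36·28 + 0.36·41 + -0.72·-7.72 = 30.3984

30.398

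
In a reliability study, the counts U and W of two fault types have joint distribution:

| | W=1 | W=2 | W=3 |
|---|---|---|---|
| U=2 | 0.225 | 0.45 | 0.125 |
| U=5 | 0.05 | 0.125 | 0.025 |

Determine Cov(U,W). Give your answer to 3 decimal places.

0.000

E[U] = 2.6,  E[W] = 1.875
E[UW] = 4.875
Cov(U,W) = E[UW] − E[U]E[W] = 4.875 − (2.6)(1.875) = 0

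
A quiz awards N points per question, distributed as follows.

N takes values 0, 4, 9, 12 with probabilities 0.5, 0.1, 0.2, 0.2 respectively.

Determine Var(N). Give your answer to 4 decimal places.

E[N] = (0)(0.5) + (4)(0.1) + (9)(0.2) + (12)(0.2) = 4.6
E[N²] = (0)²(0.5) + (4)²(0.1) + (9)²(0.2) + (12)²(0.2) = 46.6
Var(N) = E[N²] − (E[N])² = 46.6 − (4.6)² = 25.44

25.4400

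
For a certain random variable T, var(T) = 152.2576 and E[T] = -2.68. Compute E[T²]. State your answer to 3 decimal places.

159.440

E[T²] = var(T) + (E[T])² = 152.2576 + (-2.68)² = 159.44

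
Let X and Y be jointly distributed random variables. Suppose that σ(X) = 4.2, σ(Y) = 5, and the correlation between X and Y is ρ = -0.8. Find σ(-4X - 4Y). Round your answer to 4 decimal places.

var(X) = (4.2)² = 17.64;  var(Y) = (5)² = 25
cov(X,Y) = ρ·σ(X)·σ(Y) = -0.8·4.2·5 = -16.8
var(-4X - 4Y) = (-4)²·var(X) + (-4)²·var(Y) + 2·(-4)·(-4)·cov(X,Y)
= 16·17.64 + 16·25 + 32·-16.8 = 144.64
σ(-4X - 4Y) = √144.64 ≈ 12.0266

12.0266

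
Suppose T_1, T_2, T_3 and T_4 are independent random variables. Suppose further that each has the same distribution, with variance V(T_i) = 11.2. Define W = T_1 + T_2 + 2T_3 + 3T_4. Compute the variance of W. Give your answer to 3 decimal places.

By independence, V(W) = (1)²V(T_1) + (1)²V(T_2) + (2)²V(T_3) + (3)²V(T_4)
= (1)²·11.2 + (1)²·11.2 + (2)²·11.2 + (3)²·11.2 = 168

168.000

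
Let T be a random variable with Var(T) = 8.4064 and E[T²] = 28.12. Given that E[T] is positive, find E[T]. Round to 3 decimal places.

(E[T])² = E[T²] − Var(T) = 28.12 − 8.4064 = 19.7136
E[T] = √19.7136 = 4.44

4.440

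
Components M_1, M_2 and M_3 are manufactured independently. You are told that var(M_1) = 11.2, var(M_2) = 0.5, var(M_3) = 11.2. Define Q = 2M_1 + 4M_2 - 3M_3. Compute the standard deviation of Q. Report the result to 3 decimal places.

12.394

By independence, var(Q) = (2)²var(M_1) + (4)²var(M_2) + (-3)²var(M_3)
= (2)²·11.2 + (4)²·0.5 + (-3)²·11.2 = 153.6
SD(Q) = √153.6 ≈ 12.394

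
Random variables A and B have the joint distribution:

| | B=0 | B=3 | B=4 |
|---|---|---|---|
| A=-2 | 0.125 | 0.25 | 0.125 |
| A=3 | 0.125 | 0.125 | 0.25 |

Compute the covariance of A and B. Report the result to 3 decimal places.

E[A] = 0.5,  E[B] = 2.625
E[AB] = 1.625
cov(A,B) = E[AB] − E[A]E[B] = 1.625 − (0.5)(2.625) = 0.3125

0.313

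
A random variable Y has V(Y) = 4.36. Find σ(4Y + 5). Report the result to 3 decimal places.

V(4Y + 5) = (4)²·4.36 = 69.76
σ(4Y + 5) = √69.76 ≈ 8.352

8.352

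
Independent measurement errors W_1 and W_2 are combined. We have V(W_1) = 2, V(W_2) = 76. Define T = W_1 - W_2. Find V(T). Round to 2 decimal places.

78.00

By independence, V(T) = (1)²V(W_1) + (-1)²V(W_2)
= (1)²·2 + (-1)²·76 = 78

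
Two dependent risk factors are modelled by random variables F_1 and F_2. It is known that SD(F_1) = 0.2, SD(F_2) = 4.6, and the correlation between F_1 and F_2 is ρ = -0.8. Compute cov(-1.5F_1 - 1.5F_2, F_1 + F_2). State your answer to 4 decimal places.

V(F_1) = (0.2)² = 0.04;  V(F_2) = (4.6)² = 21.16
cov(F_1,F_2) = ρ·SD(F_1)·SD(F_2) = -0.8·0.2·4.6 = -0.736
cov(-1.5F_1 - 1.5F_2, F_1 + F_2) = (-1.5)(1)V(F_1) + (-1.5)(1)V(F_2) + [(-1.5)(1) + (-1.5)(1)]cov(F_1,F_2)
= -1.5·0.04 + -1.5·21.16 + -3·-0.736 = -29.592

-29.5920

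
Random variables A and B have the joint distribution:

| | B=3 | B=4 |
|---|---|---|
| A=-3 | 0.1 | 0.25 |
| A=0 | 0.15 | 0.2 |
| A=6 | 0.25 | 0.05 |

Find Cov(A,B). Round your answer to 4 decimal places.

E[A] = 0.75,  E[B] = 3.5
E[AB] = 1.8
Cov(A,B) = E[AB] − E[A]E[B] = 1.8 − (0.75)(3.5) = -0.825

-0.8250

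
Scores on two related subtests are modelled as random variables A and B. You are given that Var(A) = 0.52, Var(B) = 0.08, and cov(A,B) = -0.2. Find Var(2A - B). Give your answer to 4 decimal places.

Var(2A - B) = (2)²·Var(A) + (-1)²·Var(B) + 2·(2)·(-1)·cov(A,B)
= 4·0.52 + 1·0.08 + -4·-0.2 = 2.96

2.9600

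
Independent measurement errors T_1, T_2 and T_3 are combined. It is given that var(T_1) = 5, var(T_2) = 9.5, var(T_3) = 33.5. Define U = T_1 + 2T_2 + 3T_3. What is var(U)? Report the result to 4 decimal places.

344.5000

By independence, var(U) = (1)²var(T_1) + (2)²var(T_2) + (3)²var(T_3)
= (1)²·5 + (2)²·9.5 + (3)²·33.5 = 344.5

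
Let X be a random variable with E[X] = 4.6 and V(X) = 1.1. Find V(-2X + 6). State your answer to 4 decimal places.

4.4000

V(-2X + 6) = (-2)²·V(X) = 4·1.1 = 4.4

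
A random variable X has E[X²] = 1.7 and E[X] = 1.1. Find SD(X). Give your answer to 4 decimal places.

0.7000

V(X) = 1.7 − (1.1)² = 0.49
SD(X) = √0.49 ≈ 0.7000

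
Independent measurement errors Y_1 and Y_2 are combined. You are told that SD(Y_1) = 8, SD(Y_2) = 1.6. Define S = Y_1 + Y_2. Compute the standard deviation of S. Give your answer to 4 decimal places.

V(Y_1) = 64, V(Y_2) = 2.56
By independence, V(S) = (1)²V(Y_1) + (1)²V(Y_2)
= (1)²·64 + (1)²·2.56 = 66.56
SD(S) = √66.56 ≈ 8.1584

8.1584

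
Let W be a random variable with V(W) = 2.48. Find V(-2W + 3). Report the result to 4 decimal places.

9.9200

V(-2W + 3) = (-2)²·V(W) = 4·2.48 = 9.92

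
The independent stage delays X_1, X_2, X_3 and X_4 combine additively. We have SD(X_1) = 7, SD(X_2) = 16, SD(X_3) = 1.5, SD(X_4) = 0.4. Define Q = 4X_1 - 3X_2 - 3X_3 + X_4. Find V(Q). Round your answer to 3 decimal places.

V(X_1) = 49, V(X_2) = 256, V(X_3) = 2.25, V(X_4) = 0.16
By independence, V(Q) = (4)²V(X_1) + (-3)²V(X_2) + (-3)²V(X_3) + (1)²V(X_4)
= (4)²·49 + (-3)²·256 + (-3)²·2.25 + (1)²·0.16 = 3108.41

3108.410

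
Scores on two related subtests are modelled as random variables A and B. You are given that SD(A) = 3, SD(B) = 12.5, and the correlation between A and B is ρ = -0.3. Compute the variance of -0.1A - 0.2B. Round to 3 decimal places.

var(A) = (3)² = 9;  var(B) = (12.5)² = 156.25
Cov(A,B) = ρ·SD(A)·SD(B) = -0.3·3·12.5 = -11.25
var(-0.1A - 0.2B) = (-0.1)²·var(A) + (-0.2)²·var(B) + 2·(-0.1)·(-0.2)·Cov(A,B)
= 0.01·9 + 0.04·156.25 + 0.04·-11.25 = 5.89

5.890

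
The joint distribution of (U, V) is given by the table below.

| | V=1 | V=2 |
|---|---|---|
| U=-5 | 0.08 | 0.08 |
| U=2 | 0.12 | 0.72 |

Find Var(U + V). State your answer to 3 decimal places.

E[U] = 0.88,  E[V] = 1.8,  E[UV] = 1.92
Var(U) = 7.36 − (0.88)² = 6.5856;  Var(V) = 3.4 − (1.8)² = 0.16
cov(U,V) = 1.92 − (0.88)(1.8) = 0.336
Var(U + V) = (1)²·6.5856 + (1)²·0.16 + 2·(1)·(1)·0.336 = 7.4176

7.418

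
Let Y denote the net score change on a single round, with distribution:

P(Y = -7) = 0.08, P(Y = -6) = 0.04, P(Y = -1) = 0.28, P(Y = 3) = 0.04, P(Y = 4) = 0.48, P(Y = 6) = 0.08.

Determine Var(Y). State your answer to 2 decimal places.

14.49

E[Y] = (-7)(0.08) + (-6)(0.04) + (-1)(0.28) + (3)(0.04) + (4)(0.48) + (6)(0.08) = 1.44
E[Y²] = (-7)²(0.08) + (-6)²(0.04) + (-1)²(0.28) + (3)²(0.04) + (4)²(0.48) + (6)²(0.08) = 16.56
Var(Y) = E[Y²] − (E[Y])² = 16.56 − (1.44)² = 14.4864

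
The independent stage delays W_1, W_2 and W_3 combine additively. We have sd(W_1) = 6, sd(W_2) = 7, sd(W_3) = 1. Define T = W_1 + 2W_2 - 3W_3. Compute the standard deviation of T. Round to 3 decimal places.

Var(W_1) = 36, Var(W_2) = 49, Var(W_3) = 1
By independence, Var(T) = (1)²Var(W_1) + (2)²Var(W_2) + (-3)²Var(W_3)
= (1)²·36 + (2)²·49 + (-3)²·1 = 241
sd(T) = √241 ≈ 15.524

15.524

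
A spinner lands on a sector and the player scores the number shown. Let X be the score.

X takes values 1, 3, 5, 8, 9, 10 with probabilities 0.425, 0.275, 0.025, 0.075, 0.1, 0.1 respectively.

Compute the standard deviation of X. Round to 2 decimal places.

E[X] = (1)(0.425) + (3)(0.275) + (5)(0.025) + (8)(0.075) + (9)(0.1) + (10)(0.1) = 3.875
E[X²] = (1)²(0.425) + (3)²(0.275) + (5)²(0.025) + (8)²(0.075) + (9)²(0.1) + (10)²(0.1) = 26.425
Var(X) = E[X²] − (E[X])² = 26.425 − (3.875)² = 11.409375
σ(X) = √11.409375 ≈ 3.38

3.38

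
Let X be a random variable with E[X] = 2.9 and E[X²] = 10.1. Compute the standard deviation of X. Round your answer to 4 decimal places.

1.3000

Var(X) = 10.1 − (2.9)² = 1.69
SD(X) = √1.69 ≈ 1.3000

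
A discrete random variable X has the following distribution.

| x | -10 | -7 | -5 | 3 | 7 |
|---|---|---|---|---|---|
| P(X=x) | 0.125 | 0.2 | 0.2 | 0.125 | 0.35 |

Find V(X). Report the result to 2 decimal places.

44.89

E[X] = (-10)(0.125) + (-7)(0.2) + (-5)(0.2) + (3)(0.125) + (7)(0.35) = -0.825
E[X²] = (-10)²(0.125) + (-7)²(0.2) + (-5)²(0.2) + (3)²(0.125) + (7)²(0.35) = 45.575
V(X) = E[X²] − (E[X])² = 45.575 − (-0.825)² = 44.894375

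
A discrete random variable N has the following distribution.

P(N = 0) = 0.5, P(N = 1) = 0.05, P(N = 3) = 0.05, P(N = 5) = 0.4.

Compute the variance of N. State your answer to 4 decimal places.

E[N] = (0)(0.5) + (1)(0.05) + (3)(0.05) + (5)(0.4) = 2.2
E[N²] = (0)²(0.5) + (1)²(0.05) + (3)²(0.05) + (5)²(0.4) = 10.5
Var(N) = E[N²] − (E[N])² = 10.5 − (2.2)² = 5.66

5.6600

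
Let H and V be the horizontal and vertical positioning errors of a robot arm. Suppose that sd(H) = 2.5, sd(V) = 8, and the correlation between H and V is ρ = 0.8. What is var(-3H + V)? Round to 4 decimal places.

var(H) = (2.5)² = 6.25;  var(V) = (8)² = 64
cov(H,V) = ρ·sd(H)·sd(V) = 0.8·2.5·8 = 16
var(-3H + V) = (-3)²·var(H) + (1)²·var(V) + 2·(-3)·(1)·cov(H,V)
= 9·6.25 + 1·64 + -6·16 = 24.25

24.2500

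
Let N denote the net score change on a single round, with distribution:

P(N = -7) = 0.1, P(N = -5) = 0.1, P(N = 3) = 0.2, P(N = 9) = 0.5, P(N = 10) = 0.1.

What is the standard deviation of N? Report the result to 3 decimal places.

E[N] = (-7)(0.1) + (-5)(0.1) + (3)(0.2) + (9)(0.5) + (10)(0.1) = 4.9
E[N²] = (-7)²(0.1) + (-5)²(0.1) + (3)²(0.2) + (9)²(0.5) + (10)²(0.1) = 59.7
V(N) = E[N²] − (E[N])² = 59.7 − (4.9)² = 35.69
sd(N) = √35.69 ≈ 5.974

5.974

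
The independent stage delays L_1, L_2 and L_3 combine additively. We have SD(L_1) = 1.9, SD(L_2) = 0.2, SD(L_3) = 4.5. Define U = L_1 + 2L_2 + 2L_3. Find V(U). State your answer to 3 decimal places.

84.770

V(L_1) = 3.61, V(L_2) = 0.04, V(L_3) = 20.25
By independence, V(U) = (1)²V(L_1) + (2)²V(L_2) + (2)²V(L_3)
= (1)²·3.61 + (2)²·0.04 + (2)²·20.25 = 84.77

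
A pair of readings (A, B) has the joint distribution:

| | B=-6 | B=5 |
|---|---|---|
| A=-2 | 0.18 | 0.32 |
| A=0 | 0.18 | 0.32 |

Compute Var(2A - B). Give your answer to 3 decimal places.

31.878

E[A] = -1,  E[B] = 1.04,  E[AB] = -1.04
Var(A) = 2 − (-1)² = 1;  Var(B) = 28.96 − (1.04)² = 27.8784
Cov(A,B) = -1.04 − (-1)(1.04) = 0
Var(2A - B) = (2)²·1 + (-1)²·27.8784 + 2·(2)·(-1)·0 = 31.8784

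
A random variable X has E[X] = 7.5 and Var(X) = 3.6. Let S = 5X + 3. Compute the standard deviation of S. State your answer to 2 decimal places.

9.49

Var(5X + 3) = (5)²·3.6 = 90
σ(S) = √90 ≈ 9.49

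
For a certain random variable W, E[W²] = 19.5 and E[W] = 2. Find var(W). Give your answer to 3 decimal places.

var(W) = 19.5 − (2)² = 15.5

15.500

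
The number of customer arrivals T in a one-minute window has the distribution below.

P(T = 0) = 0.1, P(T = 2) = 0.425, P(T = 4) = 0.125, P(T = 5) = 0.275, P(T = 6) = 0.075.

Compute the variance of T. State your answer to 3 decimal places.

3.194

E[T] = (0)(0.1) + (2)(0.425) + (4)(0.125) + (5)(0.275) + (6)(0.075) = 3.175
E[T²] = (0)²(0.1) + (2)²(0.425) + (4)²(0.125) + (5)²(0.275) + (6)²(0.075) = 13.275
V(T) = E[T²] − (E[T])² = 13.275 − (3.175)² = 3.194375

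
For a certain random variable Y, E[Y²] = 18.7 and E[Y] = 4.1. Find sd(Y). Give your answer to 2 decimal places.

1.37

Var(Y) = 18.7 − (4.1)² = 1.89
sd(Y) = √1.89 ≈ 1.37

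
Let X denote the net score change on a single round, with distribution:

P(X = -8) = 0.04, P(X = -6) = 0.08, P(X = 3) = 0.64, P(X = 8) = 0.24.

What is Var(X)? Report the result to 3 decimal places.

17.318

E[X] = (-8)(0.04) + (-6)(0.08) + (3)(0.64) + (8)(0.24) = 3.04
E[X²] = (-8)²(0.04) + (-6)²(0.08) + (3)²(0.64) + (8)²(0.24) = 26.56
Var(X) = E[X²] − (E[X])² = 26.56 − (3.04)² = 17.3184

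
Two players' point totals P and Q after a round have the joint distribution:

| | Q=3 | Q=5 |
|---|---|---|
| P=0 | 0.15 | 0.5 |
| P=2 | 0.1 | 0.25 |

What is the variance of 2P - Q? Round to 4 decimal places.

E[P] = 0.7,  E[Q] = 4.5,  E[PQ] = 3.1
V(P) = 1.4 − (0.7)² = 0.91;  V(Q) = 21 − (4.5)² = 0.75
Cov(P,Q) = 3.1 − (0.7)(4.5) = -0.05
V(2P - Q) = (2)²·0.91 + (-1)²·0.75 + 2·(2)·(-1)·-0.05 = 4.59

4.5900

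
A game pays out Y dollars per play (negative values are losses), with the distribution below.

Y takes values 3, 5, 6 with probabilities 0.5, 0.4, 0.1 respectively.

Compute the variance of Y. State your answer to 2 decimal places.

1.29

E[Y] = (3)(0.5) + (5)(0.4) + (6)(0.1) = 4.1
E[Y²] = (3)²(0.5) + (5)²(0.4) + (6)²(0.1) = 18.1
Var(Y) = E[Y²] − (E[Y])² = 18.1 − (4.1)² = 1.29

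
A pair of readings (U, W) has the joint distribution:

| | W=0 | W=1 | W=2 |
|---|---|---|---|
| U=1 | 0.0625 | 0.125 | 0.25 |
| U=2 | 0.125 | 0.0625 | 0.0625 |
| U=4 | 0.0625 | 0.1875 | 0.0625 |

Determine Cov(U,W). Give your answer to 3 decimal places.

E[U] = 2.1875,  E[W] = 1.125
E[UW] = 2.25
Cov(U,W) = E[UW] − E[U]E[W] = 2.25 − (2.1875)(1.125) = -0.2109375

-0.211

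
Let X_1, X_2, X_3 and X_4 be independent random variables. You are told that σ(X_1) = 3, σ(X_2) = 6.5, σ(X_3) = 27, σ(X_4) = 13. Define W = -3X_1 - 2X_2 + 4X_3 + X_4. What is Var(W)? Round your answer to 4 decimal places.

12083.0000

Var(X_1) = 9, Var(X_2) = 42.25, Var(X_3) = 729, Var(X_4) = 169
By independence, Var(W) = (-3)²Var(X_1) + (-2)²Var(X_2) + (4)²Var(X_3) + (1)²Var(X_4)
= (-3)²·9 + (-2)²·42.25 + (4)²·729 + (1)²·169 = 12083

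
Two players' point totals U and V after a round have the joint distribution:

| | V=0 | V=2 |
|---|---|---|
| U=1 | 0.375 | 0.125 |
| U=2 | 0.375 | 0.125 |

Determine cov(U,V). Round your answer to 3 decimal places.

E[U] = 1.5,  E[V] = 0.5
E[UV] = 0.75
cov(U,V) = E[UV] − E[U]E[V] = 0.75 − (1.5)(0.5) = 0

0.000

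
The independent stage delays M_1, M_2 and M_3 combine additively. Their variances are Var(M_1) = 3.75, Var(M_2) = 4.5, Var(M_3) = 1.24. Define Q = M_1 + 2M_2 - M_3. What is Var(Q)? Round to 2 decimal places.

22.99

By independence, Var(Q) = (1)²Var(M_1) + (2)²Var(M_2) + (-1)²Var(M_3)
= (1)²·3.75 + (2)²·4.5 + (-1)²·1.24 = 22.99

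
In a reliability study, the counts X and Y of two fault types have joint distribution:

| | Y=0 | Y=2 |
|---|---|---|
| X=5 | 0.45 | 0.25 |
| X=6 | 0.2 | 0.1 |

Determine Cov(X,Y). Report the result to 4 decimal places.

E[X] = 5.3,  E[Y] = 0.7
E[XY] = 3.7
Cov(X,Y) = E[XY] − E[X]E[Y] = 3.7 − (5.3)(0.7) = -0.01

-0.0100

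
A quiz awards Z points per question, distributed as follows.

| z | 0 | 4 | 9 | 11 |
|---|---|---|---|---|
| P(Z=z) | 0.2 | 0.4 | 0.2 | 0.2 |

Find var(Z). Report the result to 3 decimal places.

E[Z] = (0)(0.2) + (4)(0.4) + (9)(0.2) + (11)(0.2) = 5.6
E[Z²] = (0)²(0.2) + (4)²(0.4) + (9)²(0.2) + (11)²(0.2) = 46.8
var(Z) = E[Z²] − (E[Z])² = 46.8 − (5.6)² = 15.44

15.440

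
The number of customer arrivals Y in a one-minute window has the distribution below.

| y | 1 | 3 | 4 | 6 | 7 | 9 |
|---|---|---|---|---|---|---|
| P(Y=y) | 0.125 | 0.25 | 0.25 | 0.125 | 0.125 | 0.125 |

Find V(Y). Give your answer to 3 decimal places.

E[Y] = (1)(0.125) + (3)(0.25) + (4)(0.25) + (6)(0.125) + (7)(0.125) + (9)(0.125) = 4.625
E[Y²] = (1)²(0.125) + (3)²(0.25) + (4)²(0.25) + (6)²(0.125) + (7)²(0.125) + (9)²(0.125) = 27.125
V(Y) = E[Y²] − (E[Y])² = 27.125 − (4.625)² = 5.734375

5.734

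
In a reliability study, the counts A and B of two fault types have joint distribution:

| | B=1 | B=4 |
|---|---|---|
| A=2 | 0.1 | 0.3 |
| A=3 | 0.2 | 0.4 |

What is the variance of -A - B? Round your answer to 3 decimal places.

2.010

E[A] = 2.6,  E[B] = 3.1,  E[AB] = 8
V(A) = 7 − (2.6)² = 0.24;  V(B) = 11.5 − (3.1)² = 1.89
cov(A,B) = 8 − (2.6)(3.1) = -0.06
V(-A - B) = (-1)²·0.24 + (-1)²·1.89 + 2·(-1)·(-1)·-0.06 = 2.01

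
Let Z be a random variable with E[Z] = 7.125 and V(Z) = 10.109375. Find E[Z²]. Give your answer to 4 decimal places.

60.8750

E[Z²] = V(Z) + (E[Z])² = 10.109375 + (7.125)² = 60.875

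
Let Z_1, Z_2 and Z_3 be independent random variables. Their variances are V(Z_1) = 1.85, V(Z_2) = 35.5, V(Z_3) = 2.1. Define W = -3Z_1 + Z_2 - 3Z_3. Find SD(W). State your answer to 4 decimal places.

8.4291

By independence, V(W) = (-3)²V(Z_1) + (1)²V(Z_2) + (-3)²V(Z_3)
= (-3)²·1.85 + (1)²·35.5 + (-3)²·2.1 = 71.05
SD(W) = √71.05 ≈ 8.4291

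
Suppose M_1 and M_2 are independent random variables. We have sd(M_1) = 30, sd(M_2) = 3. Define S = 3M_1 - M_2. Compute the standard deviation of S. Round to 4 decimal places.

90.0500

V(M_1) = 900, V(M_2) = 9
By independence, V(S) = (3)²V(M_1) + (-1)²V(M_2)
= (3)²·900 + (-1)²·9 = 8109
sd(S) = √8109 ≈ 90.0500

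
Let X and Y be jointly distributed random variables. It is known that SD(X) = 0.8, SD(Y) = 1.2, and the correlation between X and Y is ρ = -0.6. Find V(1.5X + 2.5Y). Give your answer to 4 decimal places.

V(X) = (0.8)² = 0.64;  V(Y) = (1.2)² = 1.44
cov(X,Y) = ρ·SD(X)·SD(Y) = -0.6·0.8·1.2 = -0.576
V(1.5X + 2.5Y) = (1.5)²·V(X) + (2.5)²·V(Y) + 2·(1.5)·(2.5)·cov(X,Y)
= 2.25·0.64 + 6.25·1.44 + 7.5·-0.576 = 6.12

6.1200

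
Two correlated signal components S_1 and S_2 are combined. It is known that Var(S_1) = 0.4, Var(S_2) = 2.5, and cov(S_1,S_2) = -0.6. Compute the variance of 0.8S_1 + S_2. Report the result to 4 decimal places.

Var(0.8S_1 + S_2) = (0.8)²·Var(S_1) + (1)²·Var(S_2) + 2·(0.8)·(1)·cov(S_1,S_2)
= 0.64·0.4 + 1·2.5 + 1.6·-0.6 = 1.796

1.7960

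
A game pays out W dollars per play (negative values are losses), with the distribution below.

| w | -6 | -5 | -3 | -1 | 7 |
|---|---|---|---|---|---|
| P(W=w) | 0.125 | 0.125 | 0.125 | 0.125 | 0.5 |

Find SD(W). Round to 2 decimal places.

E[W] = (-6)(0.125) + (-5)(0.125) + (-3)(0.125) + (-1)(0.125) + (7)(0.5) = 1.625
E[W²] = (-6)²(0.125) + (-5)²(0.125) + (-3)²(0.125) + (-1)²(0.125) + (7)²(0.5) = 33.375
Var(W) = E[W²] − (E[W])² = 33.375 − (1.625)² = 30.734375
SD(W) = √30.734375 ≈ 5.54

5.54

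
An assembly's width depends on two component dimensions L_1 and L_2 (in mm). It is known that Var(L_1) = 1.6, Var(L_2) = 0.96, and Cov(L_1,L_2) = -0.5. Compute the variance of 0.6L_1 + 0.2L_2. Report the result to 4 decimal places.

Var(0.6L_1 + 0.2L_2) = (0.6)²·Var(L_1) + (0.2)²·Var(L_2) + 2·(0.6)·(0.2)·Cov(L_1,L_2)
= 0.36·1.6 + 0.04·0.96 + 0.24·-0.5 = 0.4944

0.4944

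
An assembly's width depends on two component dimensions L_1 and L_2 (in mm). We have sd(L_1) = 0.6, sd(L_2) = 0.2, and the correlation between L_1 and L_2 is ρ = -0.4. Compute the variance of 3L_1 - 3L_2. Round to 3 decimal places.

4.464

Var(L_1) = (0.6)² = 0.36;  Var(L_2) = (0.2)² = 0.04
cov(L_1,L_2) = ρ·sd(L_1)·sd(L_2) = -0.4·0.6·0.2 = -0.048
Var(3L_1 - 3L_2) = (3)²·Var(L_1) + (-3)²·Var(L_2) + 2·(3)·(-3)·cov(L_1,L_2)
= 9·0.36 + 9·0.04 + -18·-0.048 = 4.464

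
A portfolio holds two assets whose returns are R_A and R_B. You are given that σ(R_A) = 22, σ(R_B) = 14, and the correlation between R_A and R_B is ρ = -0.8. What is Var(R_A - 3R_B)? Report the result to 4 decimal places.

Var(R_A) = (22)² = 484;  Var(R_B) = (14)² = 196
cov(R_A,R_B) = ρ·σ(R_A)·σ(R_B) = -0.8·22·14 = -246.4
Var(R_A - 3R_B) = (1)²·Var(R_A) + (-3)²·Var(R_B) + 2·(1)·(-3)·cov(R_A,R_B)
= 1·484 + 9·196 + -6·-246.4 = 3726.4

3726.4000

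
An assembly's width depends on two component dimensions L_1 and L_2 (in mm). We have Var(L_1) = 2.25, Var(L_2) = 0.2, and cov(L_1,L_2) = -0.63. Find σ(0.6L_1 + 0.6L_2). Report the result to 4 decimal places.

Var(0.6L_1 + 0.6L_2) = (0.6)²·Var(L_1) + (0.6)²·Var(L_2) + 2·(0.6)·(0.6)·cov(L_1,L_2)
= 0.36·2.25 + 0.36·0.2 + 0.72·-0.63 = 0.4284
σ(0.6L_1 + 0.6L_2) = √0.4284 ≈ 0.6545

0.6545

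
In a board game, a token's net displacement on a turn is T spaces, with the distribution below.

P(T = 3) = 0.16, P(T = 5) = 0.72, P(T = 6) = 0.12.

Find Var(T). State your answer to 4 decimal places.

0.7200

E[T] = (3)(0.16) + (5)(0.72) + (6)(0.12) = 4.8
E[T²] = (3)²(0.16) + (5)²(0.72) + (6)²(0.12) = 23.76
Var(T) = E[T²] − (E[T])² = 23.76 − (4.8)² = 0.72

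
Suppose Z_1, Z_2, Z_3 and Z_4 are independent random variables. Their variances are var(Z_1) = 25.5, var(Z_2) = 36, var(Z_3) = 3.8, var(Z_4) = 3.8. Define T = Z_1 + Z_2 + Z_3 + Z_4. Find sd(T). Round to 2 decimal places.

8.31

By independence, var(T) = (1)²var(Z_1) + (1)²var(Z_2) + (1)²var(Z_3) + (1)²var(Z_4)
= (1)²·25.5 + (1)²·36 + (1)²·3.8 + (1)²·3.8 = 69.1
sd(T) = √69.1 ≈ 8.31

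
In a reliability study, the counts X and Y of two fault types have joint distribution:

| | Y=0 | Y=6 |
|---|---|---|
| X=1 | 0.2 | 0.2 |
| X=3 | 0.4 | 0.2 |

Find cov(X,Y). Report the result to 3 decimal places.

E[X] = 2.2,  E[Y] = 2.4
E[XY] = 4.8
cov(X,Y) = E[XY] − E[X]E[Y] = 4.8 − (2.2)(2.4) = -0.48

-0.480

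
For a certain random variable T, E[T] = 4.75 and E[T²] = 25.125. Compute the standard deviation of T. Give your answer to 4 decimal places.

1.6008

var(T) = 25.125 − (4.75)² = 2.5625
sd(T) = √2.5625 ≈ 1.6008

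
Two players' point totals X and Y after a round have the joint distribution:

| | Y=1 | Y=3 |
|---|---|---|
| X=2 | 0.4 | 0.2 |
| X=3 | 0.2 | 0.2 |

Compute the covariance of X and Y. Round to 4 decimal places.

E[X] = 2.4,  E[Y] = 1.8
E[XY] = 4.4
cov(X,Y) = E[XY] − E[X]E[Y] = 4.4 − (2.4)(1.8) = 0.08

0.0800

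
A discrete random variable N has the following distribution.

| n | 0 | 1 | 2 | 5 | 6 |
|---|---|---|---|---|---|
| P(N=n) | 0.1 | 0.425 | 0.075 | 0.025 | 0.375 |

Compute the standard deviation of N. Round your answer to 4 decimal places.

E[N] = (0)(0.1) + (1)(0.425) + (2)(0.075) + (5)(0.025) + (6)(0.375) = 2.95
E[N²] = (0)²(0.1) + (1)²(0.425) + (2)²(0.075) + (5)²(0.025) + (6)²(0.375) = 14.85
Var(N) = E[N²] − (E[N])² = 14.85 − (2.95)² = 6.1475
SD(N) = √6.1475 ≈ 2.4794

2.4794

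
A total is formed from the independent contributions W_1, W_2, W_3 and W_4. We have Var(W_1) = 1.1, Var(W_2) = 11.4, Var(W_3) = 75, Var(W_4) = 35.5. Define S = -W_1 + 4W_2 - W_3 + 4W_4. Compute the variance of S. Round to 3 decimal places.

826.500

By independence, Var(S) = (-1)²Var(W_1) + (4)²Var(W_2) + (-1)²Var(W_3) + (4)²Var(W_4)
= (-1)²·1.1 + (4)²·11.4 + (-1)²·75 + (4)²·35.5 = 826.5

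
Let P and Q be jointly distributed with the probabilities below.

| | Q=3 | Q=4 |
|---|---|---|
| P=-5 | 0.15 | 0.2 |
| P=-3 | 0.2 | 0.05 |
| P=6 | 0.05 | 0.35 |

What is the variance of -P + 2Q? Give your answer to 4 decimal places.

E[P] = -0.1,  E[Q] = 3.6,  E[PQ] = 0.65
Var(P) = 25.4 − (-0.1)² = 25.39;  Var(Q) = 13.2 − (3.6)² = 0.24
Cov(P,Q) = 0.65 − (-0.1)(3.6) = 1.01
Var(-P + 2Q) = (-1)²·25.39 + (2)²·0.24 + 2·(-1)·(2)·1.01 = 22.31

22.3100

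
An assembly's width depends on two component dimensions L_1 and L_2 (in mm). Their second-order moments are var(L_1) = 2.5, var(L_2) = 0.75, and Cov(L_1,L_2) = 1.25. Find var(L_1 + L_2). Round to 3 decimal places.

5.750

var(L_1 + L_2) = (1)²·var(L_1) + (1)²·var(L_2) + 2·(1)·(1)·Cov(L_1,L_2)
= 1·2.5 + 1·0.75 + 2·1.25 = 5.75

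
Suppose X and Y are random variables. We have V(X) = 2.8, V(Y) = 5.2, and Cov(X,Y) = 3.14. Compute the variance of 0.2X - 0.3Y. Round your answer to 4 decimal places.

V(0.2X - 0.3Y) = (0.2)²·V(X) + (-0.3)²·V(Y) + 2·(0.2)·(-0.3)·Cov(X,Y)
= 0.04·2.8 + 0.09·5.2 + -0.12·3.14 = 0.2032

0.2032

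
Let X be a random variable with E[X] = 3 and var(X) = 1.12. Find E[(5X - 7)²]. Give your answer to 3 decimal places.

E[5X - 7] = 5·3 − 7 = 8
var(5X - 7) = (5)²·1.12 = 28
E[(5X - 7)²] = var((5X - 7)) + (E[(5X - 7)])² = 28 + (8)² = 92

92.000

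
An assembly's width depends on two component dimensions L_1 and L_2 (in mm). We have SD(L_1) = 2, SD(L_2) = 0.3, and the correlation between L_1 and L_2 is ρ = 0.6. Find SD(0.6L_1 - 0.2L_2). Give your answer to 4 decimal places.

1.1650

Var(L_1) = (2)² = 4;  Var(L_2) = (0.3)² = 0.09
Cov(L_1,L_2) = ρ·SD(L_1)·SD(L_2) = 0.6·2·0.3 = 0.36
Var(0.6L_1 - 0.2L_2) = (0.6)²·Var(L_1) + (-0.2)²·Var(L_2) + 2·(0.6)·(-0.2)·Cov(L_1,L_2)
= 0.36·4 + 0.04·0.09 + -0.24·0.36 = 1.3572
SD(0.6L_1 - 0.2L_2) = √1.3572 ≈ 1.1650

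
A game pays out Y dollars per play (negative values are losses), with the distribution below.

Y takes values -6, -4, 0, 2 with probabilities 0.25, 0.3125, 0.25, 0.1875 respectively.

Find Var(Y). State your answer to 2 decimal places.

E[Y] = (-6)(0.25) + (-4)(0.3125) + (0)(0.25) + (2)(0.1875) = -2.375
E[Y²] = (-6)²(0.25) + (-4)²(0.3125) + (0)²(0.25) + (2)²(0.1875) = 14.75
Var(Y) = E[Y²] − (E[Y])² = 14.75 − (-2.375)² = 9.109375

9.11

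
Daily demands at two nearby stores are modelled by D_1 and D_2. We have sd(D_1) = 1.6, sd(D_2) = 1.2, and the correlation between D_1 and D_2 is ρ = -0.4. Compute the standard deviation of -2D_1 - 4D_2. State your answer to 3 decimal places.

Var(D_1) = (1.6)² = 2.56;  Var(D_2) = (1.2)² = 1.44
cov(D_1,D_2) = ρ·sd(D_1)·sd(D_2) = -0.4·1.6·1.2 = -0.768
Var(-2D_1 - 4D_2) = (-2)²·Var(D_1) + (-4)²·Var(D_2) + 2·(-2)·(-4)·cov(D_1,D_2)
= 4·2.56 + 16·1.44 + 16·-0.768 = 20.992
sd(-2D_1 - 4D_2) = √20.992 ≈ 4.582

4.582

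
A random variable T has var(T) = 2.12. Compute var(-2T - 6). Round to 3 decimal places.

8.480

var(-2T - 6) = (-2)²·var(T) = 4·2.12 = 8.48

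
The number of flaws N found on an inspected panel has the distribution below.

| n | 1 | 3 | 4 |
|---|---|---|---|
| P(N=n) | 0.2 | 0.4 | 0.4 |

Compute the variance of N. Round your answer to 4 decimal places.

E[N] = (1)(0.2) + (3)(0.4) + (4)(0.4) = 3
E[N²] = (1)²(0.2) + (3)²(0.4) + (4)²(0.4) = 10.2
var(N) = E[N²] − (E[N])² = 10.2 − (3)² = 1.2

1.2000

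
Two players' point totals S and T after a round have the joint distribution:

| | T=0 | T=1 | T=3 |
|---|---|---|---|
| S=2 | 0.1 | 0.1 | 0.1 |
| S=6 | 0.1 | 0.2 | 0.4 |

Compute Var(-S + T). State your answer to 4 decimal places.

E[S] = 4.8,  E[T] = 1.8,  E[ST] = 9.2
Var(S) = 26.4 − (4.8)² = 3.36;  Var(T) = 4.8 − (1.8)² = 1.56
cov(S,T) = 9.2 − (4.8)(1.8) = 0.56
Var(-S + T) = (-1)²·3.36 + (1)²·1.56 + 2·(-1)·(1)·0.56 = 3.8

3.8000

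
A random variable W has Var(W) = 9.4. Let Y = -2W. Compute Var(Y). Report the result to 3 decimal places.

Var(-2W) = (-2)²·Var(W) = 4·9.4 = 37.6

37.600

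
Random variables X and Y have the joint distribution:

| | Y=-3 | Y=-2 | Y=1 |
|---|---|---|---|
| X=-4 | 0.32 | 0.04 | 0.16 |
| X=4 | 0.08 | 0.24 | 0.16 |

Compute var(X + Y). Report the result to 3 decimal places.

E[X] = -0.16,  E[Y] = -1.44,  E[XY] = 1.28
var(X) = 16 − (-0.16)² = 15.9744;  var(Y) = 5.04 − (-1.44)² = 2.9664
cov(X,Y) = 1.28 − (-0.16)(-1.44) = 1.0496
var(X + Y) = (1)²·15.9744 + (1)²·2.9664 + 2·(1)·(1)·1.0496 = 21.04

21.040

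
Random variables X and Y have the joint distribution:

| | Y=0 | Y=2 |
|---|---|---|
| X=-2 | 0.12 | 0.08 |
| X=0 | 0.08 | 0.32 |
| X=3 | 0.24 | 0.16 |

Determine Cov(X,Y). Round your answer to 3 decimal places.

-0.256

E[X] = 0.8,  E[Y] = 1.12
E[XY] = 0.64
Cov(X,Y) = E[XY] − E[X]E[Y] = 0.64 − (0.8)(1.12) = -0.256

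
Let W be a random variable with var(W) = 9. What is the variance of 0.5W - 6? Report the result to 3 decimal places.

var(0.5W - 6) = (0.5)²·var(W) = 0.25·9 = 2.25

2.250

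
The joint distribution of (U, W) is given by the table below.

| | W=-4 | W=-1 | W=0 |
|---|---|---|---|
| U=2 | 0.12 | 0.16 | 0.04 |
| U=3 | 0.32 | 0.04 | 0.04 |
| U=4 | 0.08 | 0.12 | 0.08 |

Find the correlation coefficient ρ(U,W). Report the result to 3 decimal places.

E[U] = 2.96,  E[W] = -2.4
E[UW] = -7
Cov(U,W) = E[UW] − E[U]E[W] = -7 − (2.96)(-2.4) = 0.104
Var(U) = 0.5984,  Var(W) = 2.88
ρ = 0.104 / √(0.5984·2.88) ≈ 0.079

0.079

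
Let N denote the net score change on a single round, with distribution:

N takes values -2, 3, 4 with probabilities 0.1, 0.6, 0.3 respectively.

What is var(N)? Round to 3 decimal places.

2.760

E[N] = (-2)(0.1) + (3)(0.6) + (4)(0.3) = 2.8
E[N²] = (-2)²(0.1) + (3)²(0.6) + (4)²(0.3) = 10.6
var(N) = E[N²] − (E[N])² = 10.6 − (2.8)² = 2.76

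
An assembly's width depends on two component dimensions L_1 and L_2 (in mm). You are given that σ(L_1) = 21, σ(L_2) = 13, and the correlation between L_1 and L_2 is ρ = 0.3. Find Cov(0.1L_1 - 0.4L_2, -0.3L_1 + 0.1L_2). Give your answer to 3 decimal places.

V(L_1) = (21)² = 441;  V(L_2) = (13)² = 169
Cov(L_1,L_2) = ρ·σ(L_1)·σ(L_2) = 0.3·21·13 = 81.9
Cov(0.1L_1 - 0.4L_2, -0.3L_1 + 0.1L_2) = (0.1)(-0.3)V(L_1) + (-0.4)(0.1)V(L_2) + [(0.1)(0.1) + (-0.4)(-0.3)]Cov(L_1,L_2)
= -0.03·441 + -0.04·169 + 0.13·81.9 = -9.343

-9.343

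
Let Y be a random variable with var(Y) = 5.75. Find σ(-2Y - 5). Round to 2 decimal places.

var(-2Y - 5) = (-2)²·5.75 = 23
σ(-2Y - 5) = √23 ≈ 4.80

4.80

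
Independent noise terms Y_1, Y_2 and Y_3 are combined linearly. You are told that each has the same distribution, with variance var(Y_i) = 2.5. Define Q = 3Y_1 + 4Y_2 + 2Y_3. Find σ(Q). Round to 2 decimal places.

8.51

By independence, var(Q) = (3)²var(Y_1) + (4)²var(Y_2) + (2)²var(Y_3)
= (3)²·2.5 + (4)²·2.5 + (2)²·2.5 = 72.5
σ(Q) = √72.5 ≈ 8.51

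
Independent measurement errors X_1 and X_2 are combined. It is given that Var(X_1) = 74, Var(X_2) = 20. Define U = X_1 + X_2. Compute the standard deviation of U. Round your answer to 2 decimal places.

9.70

By independence, Var(U) = (1)²Var(X_1) + (1)²Var(X_2)
= (1)²·74 + (1)²·20 = 94
SD(U) = √94 ≈ 9.70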